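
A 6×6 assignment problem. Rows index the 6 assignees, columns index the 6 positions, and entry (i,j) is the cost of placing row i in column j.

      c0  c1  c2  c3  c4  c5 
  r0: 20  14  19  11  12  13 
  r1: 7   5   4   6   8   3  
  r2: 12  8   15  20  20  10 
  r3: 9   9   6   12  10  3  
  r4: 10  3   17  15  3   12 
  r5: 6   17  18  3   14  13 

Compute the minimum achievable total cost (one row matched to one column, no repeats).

optimal assignment: row0→col3 (cost 11), row1→col2 (cost 4), row2→col1 (cost 8), row3→col5 (cost 3), row4→col4 (cost 3), row5→col0 (cost 6)
total = 11 + 4 + 8 + 3 + 3 + 6 = 35

Minimum assignment cost: 35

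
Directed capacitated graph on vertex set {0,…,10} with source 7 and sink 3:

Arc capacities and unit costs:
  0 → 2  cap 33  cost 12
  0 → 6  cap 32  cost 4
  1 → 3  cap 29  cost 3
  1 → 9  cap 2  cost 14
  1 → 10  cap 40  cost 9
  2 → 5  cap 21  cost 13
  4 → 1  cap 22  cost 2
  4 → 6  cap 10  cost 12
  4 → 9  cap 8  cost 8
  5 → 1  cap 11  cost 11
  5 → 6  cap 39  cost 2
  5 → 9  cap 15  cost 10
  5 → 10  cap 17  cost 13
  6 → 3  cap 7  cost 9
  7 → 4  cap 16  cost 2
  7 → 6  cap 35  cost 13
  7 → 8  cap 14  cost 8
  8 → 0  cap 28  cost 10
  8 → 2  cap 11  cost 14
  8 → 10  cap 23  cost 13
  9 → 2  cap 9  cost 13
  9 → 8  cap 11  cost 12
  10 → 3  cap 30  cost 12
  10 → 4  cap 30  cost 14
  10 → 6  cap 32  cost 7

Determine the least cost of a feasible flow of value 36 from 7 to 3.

shortest-cost path #1: 7→4→1→3 push 16 @ unit cost 7 (adds 112)
shortest-cost path #2: 7→6→3 push 7 @ unit cost 22 (adds 154)
shortest-cost path #3: 7→8→10→3 push 13 @ unit cost 33 (adds 429)
total cost = 695

Minimum cost for 36 units: 695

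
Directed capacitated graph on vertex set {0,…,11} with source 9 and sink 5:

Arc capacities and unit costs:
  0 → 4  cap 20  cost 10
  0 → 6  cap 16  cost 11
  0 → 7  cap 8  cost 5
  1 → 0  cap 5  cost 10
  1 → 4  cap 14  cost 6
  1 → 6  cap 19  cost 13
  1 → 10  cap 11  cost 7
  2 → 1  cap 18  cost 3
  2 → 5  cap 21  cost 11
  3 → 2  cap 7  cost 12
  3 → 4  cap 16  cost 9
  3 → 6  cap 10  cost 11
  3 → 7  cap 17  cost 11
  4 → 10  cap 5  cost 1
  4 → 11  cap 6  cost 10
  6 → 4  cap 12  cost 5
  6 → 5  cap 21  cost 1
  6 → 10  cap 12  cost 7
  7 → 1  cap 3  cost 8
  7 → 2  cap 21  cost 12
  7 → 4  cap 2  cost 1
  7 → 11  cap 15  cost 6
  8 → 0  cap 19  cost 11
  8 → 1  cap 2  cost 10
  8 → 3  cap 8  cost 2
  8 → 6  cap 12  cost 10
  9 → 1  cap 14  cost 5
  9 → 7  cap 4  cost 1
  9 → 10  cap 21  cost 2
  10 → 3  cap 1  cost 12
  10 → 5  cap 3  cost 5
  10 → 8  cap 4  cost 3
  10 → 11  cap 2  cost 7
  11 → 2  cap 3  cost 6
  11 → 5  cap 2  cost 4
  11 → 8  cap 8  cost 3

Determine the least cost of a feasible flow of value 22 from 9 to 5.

Minimum cost for 22 units: 354

shortest-cost path #1: 9→10→5 push 3 @ unit cost 7 (adds 21)
shortest-cost path #2: 9→7→11→5 push 2 @ unit cost 11 (adds 22)
shortest-cost path #3: 9→10→8→6→5 push 4 @ unit cost 16 (adds 64)
shortest-cost path #4: 9→1→6→5 push 13 @ unit cost 19 (adds 247)
total cost = 354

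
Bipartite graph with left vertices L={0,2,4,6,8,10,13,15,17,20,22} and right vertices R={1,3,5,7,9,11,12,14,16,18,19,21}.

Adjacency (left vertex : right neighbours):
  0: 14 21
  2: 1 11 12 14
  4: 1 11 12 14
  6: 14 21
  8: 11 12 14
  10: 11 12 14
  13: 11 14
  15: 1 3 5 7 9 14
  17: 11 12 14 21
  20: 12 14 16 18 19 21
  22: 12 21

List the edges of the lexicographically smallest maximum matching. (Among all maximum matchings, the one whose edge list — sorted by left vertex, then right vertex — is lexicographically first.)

|M| = 7 (so the lex-smallest maximum matching has 7 edges)
process left vertices in ascending order; for each, take the smallest-labelled available neighbour that still permits 7 edges overall, or leave it unmatched if none does
lex-smallest matching: {0-14, 2-1, 4-11, 6-21, 8-12, 15-3, 20-16}

Lex-smallest maximum matching: {(0,14), (2,1), (4,11), (6,21), (8,12), (15,3), (20,16)}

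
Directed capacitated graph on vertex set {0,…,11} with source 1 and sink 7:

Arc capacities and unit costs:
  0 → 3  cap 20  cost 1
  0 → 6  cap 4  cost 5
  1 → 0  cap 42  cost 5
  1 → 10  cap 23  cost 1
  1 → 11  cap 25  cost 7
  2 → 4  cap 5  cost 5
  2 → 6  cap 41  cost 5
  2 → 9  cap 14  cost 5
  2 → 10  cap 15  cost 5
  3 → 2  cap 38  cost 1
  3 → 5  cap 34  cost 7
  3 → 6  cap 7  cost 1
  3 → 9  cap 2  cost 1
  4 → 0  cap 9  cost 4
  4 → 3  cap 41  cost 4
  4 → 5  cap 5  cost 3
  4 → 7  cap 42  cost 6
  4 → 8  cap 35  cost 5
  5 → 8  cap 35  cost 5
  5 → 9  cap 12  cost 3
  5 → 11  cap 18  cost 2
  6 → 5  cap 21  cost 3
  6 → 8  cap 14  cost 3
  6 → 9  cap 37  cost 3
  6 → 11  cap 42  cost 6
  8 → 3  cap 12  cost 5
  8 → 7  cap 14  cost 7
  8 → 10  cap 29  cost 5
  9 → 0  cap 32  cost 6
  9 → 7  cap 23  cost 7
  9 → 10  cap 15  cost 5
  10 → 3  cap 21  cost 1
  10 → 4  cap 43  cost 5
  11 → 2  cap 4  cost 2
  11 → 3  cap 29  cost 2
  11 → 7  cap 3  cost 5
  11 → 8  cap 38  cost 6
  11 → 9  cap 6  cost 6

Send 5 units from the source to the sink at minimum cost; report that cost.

shortest-cost path #1: 1→10→3→9→7 push 2 @ unit cost 10 (adds 20)
shortest-cost path #2: 1→11→7 push 3 @ unit cost 12 (adds 36)
total cost = 56

Minimum cost for 5 units: 56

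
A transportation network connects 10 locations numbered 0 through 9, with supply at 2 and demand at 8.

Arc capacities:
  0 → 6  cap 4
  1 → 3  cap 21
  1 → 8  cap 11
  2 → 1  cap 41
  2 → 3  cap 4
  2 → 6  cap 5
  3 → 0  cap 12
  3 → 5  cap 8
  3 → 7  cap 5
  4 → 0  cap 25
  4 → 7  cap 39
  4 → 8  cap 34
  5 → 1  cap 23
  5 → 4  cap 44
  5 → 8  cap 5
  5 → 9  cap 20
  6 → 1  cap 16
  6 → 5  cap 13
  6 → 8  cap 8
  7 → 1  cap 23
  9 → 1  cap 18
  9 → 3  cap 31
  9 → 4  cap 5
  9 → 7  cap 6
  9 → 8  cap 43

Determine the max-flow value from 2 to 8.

augment #1: 2→1→8 bottleneck 11, total now 11
augment #2: 2→6→8 bottleneck 5, total now 16
augment #3: 2→3→5→8 bottleneck 4, total now 20
augment #4: 2→1→3→5→8 bottleneck 1, total now 21
augment #5: 2→1→3→0→6→8 bottleneck 3, total now 24
augment #6: 2→1→3→5→4→8 bottleneck 3, total now 27
augment #7: 2→1→3→0→6→5→4→8 bottleneck 1, total now 28

Maximum flow value: 28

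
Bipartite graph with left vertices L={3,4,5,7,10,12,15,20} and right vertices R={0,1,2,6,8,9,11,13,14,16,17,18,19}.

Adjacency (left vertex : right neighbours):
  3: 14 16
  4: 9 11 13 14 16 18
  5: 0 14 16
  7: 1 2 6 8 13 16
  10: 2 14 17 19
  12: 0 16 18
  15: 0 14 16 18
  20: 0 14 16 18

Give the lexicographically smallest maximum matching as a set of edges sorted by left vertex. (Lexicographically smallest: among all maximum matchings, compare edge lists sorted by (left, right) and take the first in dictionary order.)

|M| = 7 (so the lex-smallest maximum matching has 7 edges)
process left vertices in ascending order; for each, take the smallest-labelled available neighbour that still permits 7 edges overall, or leave it unmatched if none does
lex-smallest matching: {3-14, 4-9, 5-0, 7-1, 10-2, 12-16, 15-18}

Lex-smallest maximum matching: {(3,14), (4,9), (5,0), (7,1), (10,2), (12,16), (15,18)}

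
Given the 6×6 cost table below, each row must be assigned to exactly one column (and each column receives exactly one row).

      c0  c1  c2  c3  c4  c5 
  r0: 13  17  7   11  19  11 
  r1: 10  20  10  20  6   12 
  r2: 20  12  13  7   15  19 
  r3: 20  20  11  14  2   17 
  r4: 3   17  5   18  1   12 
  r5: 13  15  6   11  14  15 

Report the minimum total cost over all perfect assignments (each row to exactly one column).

one of 2 optimal assignments: row0→col2 (cost 7), row1→col5 (cost 12), row2→col3 (cost 7), row3→col4 (cost 2), row4→col0 (cost 3), row5→col1 (cost 15)
total = 7 + 12 + 7 + 2 + 3 + 15 = 46

Minimum assignment cost: 46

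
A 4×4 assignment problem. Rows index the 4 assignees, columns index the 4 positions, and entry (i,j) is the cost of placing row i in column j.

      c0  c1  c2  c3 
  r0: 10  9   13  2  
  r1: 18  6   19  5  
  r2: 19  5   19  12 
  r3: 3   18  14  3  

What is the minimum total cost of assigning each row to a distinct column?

optimal assignment: row0→col2 (cost 13), row1→col3 (cost 5), row2→col1 (cost 5), row3→col0 (cost 3)
total = 13 + 5 + 5 + 3 = 26

Minimum assignment cost: 26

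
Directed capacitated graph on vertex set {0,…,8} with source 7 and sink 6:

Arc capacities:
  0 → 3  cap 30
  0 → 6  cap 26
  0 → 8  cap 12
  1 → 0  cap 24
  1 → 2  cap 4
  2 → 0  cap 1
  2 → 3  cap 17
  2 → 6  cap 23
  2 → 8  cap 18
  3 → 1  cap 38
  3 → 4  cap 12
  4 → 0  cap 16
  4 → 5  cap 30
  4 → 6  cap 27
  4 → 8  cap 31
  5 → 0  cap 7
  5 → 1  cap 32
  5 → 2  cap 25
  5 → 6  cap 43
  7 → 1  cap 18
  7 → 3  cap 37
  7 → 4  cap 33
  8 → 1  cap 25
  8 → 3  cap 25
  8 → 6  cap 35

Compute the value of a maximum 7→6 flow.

augment #1: 7→4→6 bottleneck 27, total now 27
augment #2: 7→1→0→6 bottleneck 18, total now 45
augment #3: 7→4→0→6 bottleneck 6, total now 51
augment #4: 7→3→1→0→6 bottleneck 2, total now 53
augment #5: 7→3→1→2→6 bottleneck 4, total now 57
augment #6: 7→3→4→5→6 bottleneck 12, total now 69
augment #7: 7→3→1→0→8→6 bottleneck 4, total now 73

Maximum flow value: 73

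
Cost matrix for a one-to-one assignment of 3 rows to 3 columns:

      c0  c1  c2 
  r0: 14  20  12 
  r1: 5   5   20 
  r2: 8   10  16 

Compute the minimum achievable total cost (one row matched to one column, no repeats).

optimal assignment: row0→col2 (cost 12), row1→col1 (cost 5), row2→col0 (cost 8)
total = 12 + 5 + 8 = 25

Minimum assignment cost: 25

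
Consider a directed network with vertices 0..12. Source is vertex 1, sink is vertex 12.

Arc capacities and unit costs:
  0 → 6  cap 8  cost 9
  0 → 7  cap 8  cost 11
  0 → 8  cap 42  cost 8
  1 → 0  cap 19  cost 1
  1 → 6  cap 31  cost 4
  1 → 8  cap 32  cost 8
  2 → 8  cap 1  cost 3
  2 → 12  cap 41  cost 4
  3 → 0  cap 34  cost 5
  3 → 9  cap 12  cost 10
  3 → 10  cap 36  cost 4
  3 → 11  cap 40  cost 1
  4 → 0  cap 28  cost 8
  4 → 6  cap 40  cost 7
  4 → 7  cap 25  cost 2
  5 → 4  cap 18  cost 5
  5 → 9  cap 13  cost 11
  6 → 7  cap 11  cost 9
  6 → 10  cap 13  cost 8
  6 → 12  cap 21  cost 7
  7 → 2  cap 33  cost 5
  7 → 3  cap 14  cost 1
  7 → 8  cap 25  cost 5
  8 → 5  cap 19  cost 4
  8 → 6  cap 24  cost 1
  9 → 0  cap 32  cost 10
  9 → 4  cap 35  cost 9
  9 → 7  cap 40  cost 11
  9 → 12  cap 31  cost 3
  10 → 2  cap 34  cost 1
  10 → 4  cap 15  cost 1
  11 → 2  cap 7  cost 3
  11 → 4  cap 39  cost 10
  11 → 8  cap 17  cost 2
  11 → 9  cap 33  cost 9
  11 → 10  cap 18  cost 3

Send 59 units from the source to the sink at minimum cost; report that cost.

Minimum cost for 59 units: 1081

shortest-cost path #1: 1→6→12 push 21 @ unit cost 11 (adds 231)
shortest-cost path #2: 1→6→10→2→12 push 10 @ unit cost 17 (adds 170)
shortest-cost path #3: 1→0→7→2→12 push 8 @ unit cost 21 (adds 168)
shortest-cost path #4: 1→8→6→10→2→12 push 3 @ unit cost 22 (adds 66)
shortest-cost path #5: 1→8→5→9→12 push 13 @ unit cost 26 (adds 338)
shortest-cost path #6: 1→8→6→7→2→12 push 4 @ unit cost 27 (adds 108)
total cost = 1081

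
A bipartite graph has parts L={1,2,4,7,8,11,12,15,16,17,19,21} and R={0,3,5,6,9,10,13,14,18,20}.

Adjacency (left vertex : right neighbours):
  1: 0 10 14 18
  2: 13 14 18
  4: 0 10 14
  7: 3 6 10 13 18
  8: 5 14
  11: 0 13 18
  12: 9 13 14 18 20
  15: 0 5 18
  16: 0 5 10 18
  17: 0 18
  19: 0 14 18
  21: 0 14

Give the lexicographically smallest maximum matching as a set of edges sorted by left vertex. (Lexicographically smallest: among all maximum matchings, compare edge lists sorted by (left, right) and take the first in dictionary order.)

|M| = 8 (so the lex-smallest maximum matching has 8 edges)
process left vertices in ascending order; for each, take the smallest-labelled available neighbour that still permits 8 edges overall, or leave it unmatched if none does
lex-smallest matching: {1-0, 2-13, 4-10, 7-3, 8-5, 11-18, 12-9, 19-14}

Lex-smallest maximum matching: {(1,0), (2,13), (4,10), (7,3), (8,5), (11,18), (12,9), (19,14)}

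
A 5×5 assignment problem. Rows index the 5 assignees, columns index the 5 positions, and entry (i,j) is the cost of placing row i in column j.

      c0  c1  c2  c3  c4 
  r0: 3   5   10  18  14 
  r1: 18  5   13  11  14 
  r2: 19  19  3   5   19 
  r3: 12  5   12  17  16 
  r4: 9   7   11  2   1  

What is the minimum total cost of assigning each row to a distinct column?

optimal assignment: row0→col0 (cost 3), row1→col3 (cost 11), row2→col2 (cost 3), row3→col1 (cost 5), row4→col4 (cost 1)
total = 3 + 11 + 3 + 5 + 1 = 23

Minimum assignment cost: 23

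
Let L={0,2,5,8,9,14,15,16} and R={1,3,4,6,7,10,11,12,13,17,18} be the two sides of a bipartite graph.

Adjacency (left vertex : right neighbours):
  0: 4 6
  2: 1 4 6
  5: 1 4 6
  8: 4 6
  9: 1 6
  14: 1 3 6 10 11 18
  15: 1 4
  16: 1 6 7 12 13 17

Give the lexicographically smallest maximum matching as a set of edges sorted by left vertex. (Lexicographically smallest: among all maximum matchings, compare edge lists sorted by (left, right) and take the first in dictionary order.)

Lex-smallest maximum matching: {(0,4), (2,1), (5,6), (14,3), (16,7)}

|M| = 5 (so the lex-smallest maximum matching has 5 edges)
process left vertices in ascending order; for each, take the smallest-labelled available neighbour that still permits 5 edges overall, or leave it unmatched if none does
lex-smallest matching: {0-4, 2-1, 5-6, 14-3, 16-7}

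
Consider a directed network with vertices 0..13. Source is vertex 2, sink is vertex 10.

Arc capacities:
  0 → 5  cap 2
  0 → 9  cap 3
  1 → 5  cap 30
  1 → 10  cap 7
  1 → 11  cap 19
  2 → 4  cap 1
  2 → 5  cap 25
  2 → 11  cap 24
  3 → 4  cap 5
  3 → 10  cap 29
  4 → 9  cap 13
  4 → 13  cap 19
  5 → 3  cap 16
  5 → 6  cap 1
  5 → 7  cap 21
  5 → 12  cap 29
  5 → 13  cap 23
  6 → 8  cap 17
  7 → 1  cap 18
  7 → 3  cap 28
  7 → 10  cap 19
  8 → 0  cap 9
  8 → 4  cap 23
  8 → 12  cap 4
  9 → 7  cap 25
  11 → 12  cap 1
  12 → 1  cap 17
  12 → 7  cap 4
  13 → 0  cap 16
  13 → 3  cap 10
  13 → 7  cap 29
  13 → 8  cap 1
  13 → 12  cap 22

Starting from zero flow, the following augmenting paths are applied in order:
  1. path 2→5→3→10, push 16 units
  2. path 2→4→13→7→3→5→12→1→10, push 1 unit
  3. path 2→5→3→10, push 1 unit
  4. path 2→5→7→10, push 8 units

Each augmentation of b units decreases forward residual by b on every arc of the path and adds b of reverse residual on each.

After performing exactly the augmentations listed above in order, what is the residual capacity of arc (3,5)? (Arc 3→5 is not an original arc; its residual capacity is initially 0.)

Residual capacity of (3,5): 16

after path 1 (2→5→3→10, push 16): res(3,5)=16
after path 2 (2→4→13→7→3→5→12→1→10, push 1): res(3,5)=15
after path 3 (2→5→3→10, push 1): res(3,5)=16
after path 4 (2→5→7→10, push 8): res(3,5)=16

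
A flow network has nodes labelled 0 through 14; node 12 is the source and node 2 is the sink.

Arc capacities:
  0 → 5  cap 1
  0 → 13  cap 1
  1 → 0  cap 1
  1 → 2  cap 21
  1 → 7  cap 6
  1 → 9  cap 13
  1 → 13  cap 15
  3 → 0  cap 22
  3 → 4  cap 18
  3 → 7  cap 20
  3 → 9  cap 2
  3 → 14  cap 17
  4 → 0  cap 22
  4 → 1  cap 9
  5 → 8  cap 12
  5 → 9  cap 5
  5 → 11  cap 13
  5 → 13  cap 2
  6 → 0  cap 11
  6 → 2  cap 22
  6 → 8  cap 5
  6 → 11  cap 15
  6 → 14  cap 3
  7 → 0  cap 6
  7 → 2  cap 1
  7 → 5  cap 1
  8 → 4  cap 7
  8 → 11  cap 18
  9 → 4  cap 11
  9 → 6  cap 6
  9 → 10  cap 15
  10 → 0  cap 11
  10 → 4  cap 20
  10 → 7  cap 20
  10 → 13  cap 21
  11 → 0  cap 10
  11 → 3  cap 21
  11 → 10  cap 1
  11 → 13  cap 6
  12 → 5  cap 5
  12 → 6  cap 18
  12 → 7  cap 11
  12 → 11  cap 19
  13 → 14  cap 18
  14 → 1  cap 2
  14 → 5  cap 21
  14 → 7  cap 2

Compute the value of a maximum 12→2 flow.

augment #1: 12→6→2 bottleneck 18, total now 18
augment #2: 12→7→2 bottleneck 1, total now 19
augment #3: 12→5→9→6→2 bottleneck 4, total now 23
augment #4: 12→5→8→4→1→2 bottleneck 1, total now 24
augment #5: 12→11→3→4→1→2 bottleneck 8, total now 32
augment #6: 12→11→3→14→1→2 bottleneck 2, total now 34

Maximum flow value: 34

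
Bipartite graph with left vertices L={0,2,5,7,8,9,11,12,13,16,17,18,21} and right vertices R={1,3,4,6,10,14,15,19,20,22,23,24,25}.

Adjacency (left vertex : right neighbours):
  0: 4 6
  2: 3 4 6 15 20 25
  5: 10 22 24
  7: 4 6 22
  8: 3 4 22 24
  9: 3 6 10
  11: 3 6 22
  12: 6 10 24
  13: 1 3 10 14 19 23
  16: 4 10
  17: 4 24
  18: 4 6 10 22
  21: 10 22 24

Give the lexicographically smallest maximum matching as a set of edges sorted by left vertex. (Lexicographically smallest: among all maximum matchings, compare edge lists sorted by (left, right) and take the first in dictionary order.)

|M| = 8 (so the lex-smallest maximum matching has 8 edges)
process left vertices in ascending order; for each, take the smallest-labelled available neighbour that still permits 8 edges overall, or leave it unmatched if none does
lex-smallest matching: {0-4, 2-15, 5-10, 7-6, 8-3, 11-22, 12-24, 13-1}

Lex-smallest maximum matching: {(0,4), (2,15), (5,10), (7,6), (8,3), (11,22), (12,24), (13,1)}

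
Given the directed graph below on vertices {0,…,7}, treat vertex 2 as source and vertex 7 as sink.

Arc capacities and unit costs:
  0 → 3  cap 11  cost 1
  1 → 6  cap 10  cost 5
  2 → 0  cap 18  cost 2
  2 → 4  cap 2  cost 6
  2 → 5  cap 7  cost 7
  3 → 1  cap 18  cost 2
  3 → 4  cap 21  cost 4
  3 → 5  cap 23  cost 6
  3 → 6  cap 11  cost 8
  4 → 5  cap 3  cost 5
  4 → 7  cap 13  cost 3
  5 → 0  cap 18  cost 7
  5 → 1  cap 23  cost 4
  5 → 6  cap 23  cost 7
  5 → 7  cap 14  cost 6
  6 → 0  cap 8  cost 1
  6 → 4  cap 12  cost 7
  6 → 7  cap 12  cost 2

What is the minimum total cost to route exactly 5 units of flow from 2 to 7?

Minimum cost for 5 units: 48

shortest-cost path #1: 2→4→7 push 2 @ unit cost 9 (adds 18)
shortest-cost path #2: 2→0→3→4→7 push 3 @ unit cost 10 (adds 30)
total cost = 48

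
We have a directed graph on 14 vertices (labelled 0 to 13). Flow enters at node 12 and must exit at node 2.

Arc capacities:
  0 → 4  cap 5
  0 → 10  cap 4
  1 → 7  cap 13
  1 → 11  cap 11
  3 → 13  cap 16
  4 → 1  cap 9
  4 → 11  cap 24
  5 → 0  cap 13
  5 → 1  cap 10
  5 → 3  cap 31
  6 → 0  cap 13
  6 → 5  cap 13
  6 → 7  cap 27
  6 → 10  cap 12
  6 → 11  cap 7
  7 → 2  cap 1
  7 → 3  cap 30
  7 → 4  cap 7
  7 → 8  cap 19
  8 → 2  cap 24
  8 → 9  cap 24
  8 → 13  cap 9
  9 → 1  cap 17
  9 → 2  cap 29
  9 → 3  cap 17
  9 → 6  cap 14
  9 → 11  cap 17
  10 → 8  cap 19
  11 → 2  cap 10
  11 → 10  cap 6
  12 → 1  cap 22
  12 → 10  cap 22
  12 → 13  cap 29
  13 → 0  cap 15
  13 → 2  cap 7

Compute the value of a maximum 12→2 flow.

augment #1: 12→13→2 bottleneck 7, total now 7
augment #2: 12→1→7→2 bottleneck 1, total now 8
augment #3: 12→1→11→2 bottleneck 10, total now 18
augment #4: 12→10→8→2 bottleneck 19, total now 37
augment #5: 12→1→7→8→2 bottleneck 5, total now 42
augment #6: 12→1→7→8→9→2 bottleneck 6, total now 48
augment #7: 12→13→0→4→1→7→8→9→2 bottleneck 1, total now 49

Maximum flow value: 49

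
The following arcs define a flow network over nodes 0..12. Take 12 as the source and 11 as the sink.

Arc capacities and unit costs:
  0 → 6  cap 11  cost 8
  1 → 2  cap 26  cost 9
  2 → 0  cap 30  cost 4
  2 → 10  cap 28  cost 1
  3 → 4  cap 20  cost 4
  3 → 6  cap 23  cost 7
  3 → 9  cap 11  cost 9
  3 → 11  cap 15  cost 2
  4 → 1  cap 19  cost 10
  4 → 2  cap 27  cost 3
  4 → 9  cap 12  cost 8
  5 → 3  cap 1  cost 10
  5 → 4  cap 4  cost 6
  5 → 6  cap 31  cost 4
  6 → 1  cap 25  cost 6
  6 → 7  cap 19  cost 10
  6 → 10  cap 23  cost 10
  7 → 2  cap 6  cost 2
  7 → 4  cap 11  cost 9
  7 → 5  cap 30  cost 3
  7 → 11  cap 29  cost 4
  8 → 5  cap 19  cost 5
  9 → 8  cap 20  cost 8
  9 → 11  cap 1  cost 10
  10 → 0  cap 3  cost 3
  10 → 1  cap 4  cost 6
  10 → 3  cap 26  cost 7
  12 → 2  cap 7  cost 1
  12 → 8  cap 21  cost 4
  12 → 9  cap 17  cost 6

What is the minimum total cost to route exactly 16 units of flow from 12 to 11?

shortest-cost path #1: 12→2→10→3→11 push 7 @ unit cost 11 (adds 77)
shortest-cost path #2: 12→9→11 push 1 @ unit cost 16 (adds 16)
shortest-cost path #3: 12→8→5→3→11 push 1 @ unit cost 21 (adds 21)
shortest-cost path #4: 12→8→5→6→7→11 push 7 @ unit cost 27 (adds 189)
total cost = 303

Minimum cost for 16 units: 303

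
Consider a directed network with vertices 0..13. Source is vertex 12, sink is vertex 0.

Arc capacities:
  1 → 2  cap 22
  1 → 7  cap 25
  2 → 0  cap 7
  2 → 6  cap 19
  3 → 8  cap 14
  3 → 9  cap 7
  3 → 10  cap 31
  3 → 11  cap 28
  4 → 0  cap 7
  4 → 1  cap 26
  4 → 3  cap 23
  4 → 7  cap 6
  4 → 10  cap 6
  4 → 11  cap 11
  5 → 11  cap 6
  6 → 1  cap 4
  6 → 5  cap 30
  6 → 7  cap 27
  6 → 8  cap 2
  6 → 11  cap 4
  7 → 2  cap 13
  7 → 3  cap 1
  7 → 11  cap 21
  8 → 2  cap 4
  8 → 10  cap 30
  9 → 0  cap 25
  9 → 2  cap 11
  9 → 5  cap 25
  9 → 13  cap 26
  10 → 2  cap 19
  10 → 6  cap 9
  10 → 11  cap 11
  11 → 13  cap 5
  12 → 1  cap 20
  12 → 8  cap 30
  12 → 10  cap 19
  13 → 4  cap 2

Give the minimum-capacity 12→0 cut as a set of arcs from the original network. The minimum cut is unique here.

augment #1: 12→1→2→0 push 7
augment #2: 12→1→7→3→9→0 push 1
augment #3: 12→10→11→13→4→0 push 2
max flow = 10; residual-reachable set from 12 gives S-side
cut edges (S→T): {(2,0), (7,3), (13,4)} total cap 10

Min-cut arcs: {(2,0), (7,3), (13,4)} (total capacity 10)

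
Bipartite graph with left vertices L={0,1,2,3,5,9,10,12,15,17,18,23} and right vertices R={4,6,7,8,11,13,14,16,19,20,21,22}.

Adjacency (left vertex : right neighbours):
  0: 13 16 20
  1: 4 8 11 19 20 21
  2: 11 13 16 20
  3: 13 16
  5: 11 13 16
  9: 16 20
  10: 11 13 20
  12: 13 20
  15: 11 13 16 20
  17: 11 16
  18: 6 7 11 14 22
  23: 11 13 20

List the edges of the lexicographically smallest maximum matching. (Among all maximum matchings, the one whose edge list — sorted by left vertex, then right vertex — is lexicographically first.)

Lex-smallest maximum matching: {(0,13), (1,4), (2,11), (3,16), (9,20), (18,6)}

|M| = 6 (so the lex-smallest maximum matching has 6 edges)
process left vertices in ascending order; for each, take the smallest-labelled available neighbour that still permits 6 edges overall, or leave it unmatched if none does
lex-smallest matching: {0-13, 1-4, 2-11, 3-16, 9-20, 18-6}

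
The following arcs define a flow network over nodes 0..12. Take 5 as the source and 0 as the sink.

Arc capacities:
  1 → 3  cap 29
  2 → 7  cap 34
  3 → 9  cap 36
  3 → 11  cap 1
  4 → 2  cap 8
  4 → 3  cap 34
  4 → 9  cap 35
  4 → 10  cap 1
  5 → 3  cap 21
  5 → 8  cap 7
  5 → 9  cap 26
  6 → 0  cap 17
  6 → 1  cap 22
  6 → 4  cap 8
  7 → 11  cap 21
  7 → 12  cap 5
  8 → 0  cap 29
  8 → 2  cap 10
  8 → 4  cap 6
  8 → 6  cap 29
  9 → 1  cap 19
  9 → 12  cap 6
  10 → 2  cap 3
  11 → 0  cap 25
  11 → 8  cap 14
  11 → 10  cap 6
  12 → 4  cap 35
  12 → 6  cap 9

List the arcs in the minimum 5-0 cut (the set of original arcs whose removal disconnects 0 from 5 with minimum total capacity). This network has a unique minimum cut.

augment #1: 5→8→0 push 7
augment #2: 5→3→11→0 push 1
augment #3: 5→9→12→6→0 push 6
max flow = 14; residual-reachable set from 5 gives S-side
cut edges (S→T): {(3,11), (5,8), (9,12)} total cap 14

Min-cut arcs: {(3,11), (5,8), (9,12)} (total capacity 14)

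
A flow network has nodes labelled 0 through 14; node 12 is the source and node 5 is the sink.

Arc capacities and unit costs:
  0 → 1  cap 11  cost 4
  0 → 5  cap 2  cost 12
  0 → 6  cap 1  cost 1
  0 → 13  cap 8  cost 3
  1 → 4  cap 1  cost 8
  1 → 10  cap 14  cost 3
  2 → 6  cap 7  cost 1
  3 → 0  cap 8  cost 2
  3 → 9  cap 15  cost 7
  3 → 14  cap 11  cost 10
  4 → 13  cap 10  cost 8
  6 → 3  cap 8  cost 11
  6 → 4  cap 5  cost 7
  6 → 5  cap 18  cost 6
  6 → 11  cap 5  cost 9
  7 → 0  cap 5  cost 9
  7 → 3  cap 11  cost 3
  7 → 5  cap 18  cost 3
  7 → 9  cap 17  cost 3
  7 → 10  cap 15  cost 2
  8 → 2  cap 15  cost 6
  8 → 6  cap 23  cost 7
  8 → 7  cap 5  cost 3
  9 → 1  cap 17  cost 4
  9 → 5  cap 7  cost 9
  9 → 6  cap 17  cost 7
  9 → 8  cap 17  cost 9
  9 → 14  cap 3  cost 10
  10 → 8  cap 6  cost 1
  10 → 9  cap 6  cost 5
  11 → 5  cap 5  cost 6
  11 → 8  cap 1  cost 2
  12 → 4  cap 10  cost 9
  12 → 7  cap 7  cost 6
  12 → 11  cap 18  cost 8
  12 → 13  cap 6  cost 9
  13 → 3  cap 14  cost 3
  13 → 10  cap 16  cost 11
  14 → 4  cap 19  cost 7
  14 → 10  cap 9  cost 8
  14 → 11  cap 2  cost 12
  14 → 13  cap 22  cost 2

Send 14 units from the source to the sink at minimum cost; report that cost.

shortest-cost path #1: 12→7→5 push 7 @ unit cost 9 (adds 63)
shortest-cost path #2: 12→11→5 push 5 @ unit cost 14 (adds 70)
shortest-cost path #3: 12→11→8→7→5 push 1 @ unit cost 16 (adds 16)
shortest-cost path #4: 12→13→3→0→6→5 push 1 @ unit cost 21 (adds 21)
total cost = 170

Minimum cost for 14 units: 170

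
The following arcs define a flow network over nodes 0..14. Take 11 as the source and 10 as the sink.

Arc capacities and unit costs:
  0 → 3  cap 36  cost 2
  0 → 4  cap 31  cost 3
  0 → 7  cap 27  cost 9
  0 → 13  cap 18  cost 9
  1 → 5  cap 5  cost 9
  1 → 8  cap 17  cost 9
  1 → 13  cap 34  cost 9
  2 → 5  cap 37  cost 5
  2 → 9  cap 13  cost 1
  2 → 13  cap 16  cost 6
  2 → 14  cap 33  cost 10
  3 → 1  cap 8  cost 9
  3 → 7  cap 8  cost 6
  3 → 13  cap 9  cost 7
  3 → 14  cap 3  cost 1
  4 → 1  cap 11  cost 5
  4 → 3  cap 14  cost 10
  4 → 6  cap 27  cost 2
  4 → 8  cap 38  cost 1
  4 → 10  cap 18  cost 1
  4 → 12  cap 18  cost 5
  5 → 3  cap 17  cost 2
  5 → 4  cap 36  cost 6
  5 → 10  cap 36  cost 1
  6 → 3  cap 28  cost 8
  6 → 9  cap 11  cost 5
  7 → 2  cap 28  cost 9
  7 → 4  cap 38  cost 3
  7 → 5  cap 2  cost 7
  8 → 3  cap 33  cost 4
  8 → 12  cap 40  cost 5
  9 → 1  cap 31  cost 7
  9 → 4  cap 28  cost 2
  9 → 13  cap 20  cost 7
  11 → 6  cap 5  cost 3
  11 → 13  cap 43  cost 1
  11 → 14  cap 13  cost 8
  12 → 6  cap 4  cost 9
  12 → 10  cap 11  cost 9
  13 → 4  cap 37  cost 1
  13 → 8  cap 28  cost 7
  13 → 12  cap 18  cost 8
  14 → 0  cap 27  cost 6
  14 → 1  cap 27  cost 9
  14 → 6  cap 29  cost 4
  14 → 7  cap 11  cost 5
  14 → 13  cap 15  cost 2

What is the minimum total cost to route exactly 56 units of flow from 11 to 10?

Minimum cost for 56 units: 959

shortest-cost path #1: 11→13→4→10 push 18 @ unit cost 3 (adds 54)
shortest-cost path #2: 11→13→4→12→10 push 11 @ unit cost 16 (adds 176)
shortest-cost path #3: 11→13→4→1→5→10 push 5 @ unit cost 17 (adds 85)
shortest-cost path #4: 11→14→7→5→10 push 2 @ unit cost 21 (adds 42)
shortest-cost path #5: 11→14→7→2→5→10 push 9 @ unit cost 28 (adds 252)
shortest-cost path #6: 11→13→4→8→3→7→2→5→10 push 3 @ unit cost 28 (adds 84)
shortest-cost path #7: 11→13→12→4→8→3→7→2→5→10 push 5 @ unit cost 30 (adds 150)
shortest-cost path #8: 11→14→0→7→2→5→10 push 2 @ unit cost 38 (adds 76)
shortest-cost path #9: 11→13→12→4→8→3→14→0→7→2→5→10 push 1 @ unit cost 40 (adds 40)
total cost = 959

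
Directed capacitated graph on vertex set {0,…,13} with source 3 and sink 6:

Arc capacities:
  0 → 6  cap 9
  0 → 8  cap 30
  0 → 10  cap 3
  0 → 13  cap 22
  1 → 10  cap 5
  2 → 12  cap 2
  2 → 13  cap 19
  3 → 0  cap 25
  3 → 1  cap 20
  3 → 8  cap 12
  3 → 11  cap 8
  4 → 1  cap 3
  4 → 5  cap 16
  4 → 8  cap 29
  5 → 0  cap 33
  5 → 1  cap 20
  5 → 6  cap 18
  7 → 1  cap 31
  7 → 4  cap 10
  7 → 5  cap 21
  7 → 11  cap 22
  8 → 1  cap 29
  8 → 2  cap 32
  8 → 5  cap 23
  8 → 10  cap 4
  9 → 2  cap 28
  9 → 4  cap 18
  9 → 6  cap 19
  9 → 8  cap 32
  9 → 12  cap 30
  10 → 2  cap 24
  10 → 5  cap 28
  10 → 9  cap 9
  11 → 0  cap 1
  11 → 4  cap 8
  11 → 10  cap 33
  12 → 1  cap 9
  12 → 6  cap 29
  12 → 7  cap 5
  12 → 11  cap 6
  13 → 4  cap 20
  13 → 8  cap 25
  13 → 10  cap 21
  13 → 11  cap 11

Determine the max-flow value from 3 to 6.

Maximum flow value: 38

augment #1: 3→0→6 bottleneck 9, total now 9
augment #2: 3→8→5→6 bottleneck 12, total now 21
augment #3: 3→0→8→5→6 bottleneck 6, total now 27
augment #4: 3→0→10→9→6 bottleneck 3, total now 30
augment #5: 3→1→10→9→6 bottleneck 5, total now 35
augment #6: 3→11→10→9→6 bottleneck 1, total now 36
augment #7: 3→0→8→2→12→6 bottleneck 2, total now 38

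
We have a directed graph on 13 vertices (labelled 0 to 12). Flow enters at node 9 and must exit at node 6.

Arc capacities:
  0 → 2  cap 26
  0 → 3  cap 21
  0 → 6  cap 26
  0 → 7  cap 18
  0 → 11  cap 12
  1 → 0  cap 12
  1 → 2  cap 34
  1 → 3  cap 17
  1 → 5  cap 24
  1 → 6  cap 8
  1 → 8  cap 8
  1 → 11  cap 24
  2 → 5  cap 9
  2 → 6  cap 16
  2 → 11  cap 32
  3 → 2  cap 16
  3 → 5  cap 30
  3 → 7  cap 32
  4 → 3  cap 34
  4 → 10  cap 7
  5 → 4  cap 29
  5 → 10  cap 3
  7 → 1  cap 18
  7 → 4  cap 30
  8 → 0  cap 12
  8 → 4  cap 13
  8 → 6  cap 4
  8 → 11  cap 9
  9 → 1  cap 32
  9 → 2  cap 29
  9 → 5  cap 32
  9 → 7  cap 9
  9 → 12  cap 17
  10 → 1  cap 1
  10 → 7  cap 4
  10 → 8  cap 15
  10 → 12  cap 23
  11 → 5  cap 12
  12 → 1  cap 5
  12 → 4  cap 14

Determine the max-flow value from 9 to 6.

augment #1: 9→1→6 bottleneck 8, total now 8
augment #2: 9→2→6 bottleneck 16, total now 24
augment #3: 9→1→0→6 bottleneck 12, total now 36
augment #4: 9→1→8→6 bottleneck 4, total now 40
augment #5: 9→1→8→0→6 bottleneck 4, total now 44
augment #6: 9→5→10→8→0→6 bottleneck 3, total now 47
augment #7: 9→5→4→10→8→0→6 bottleneck 5, total now 52

Maximum flow value: 52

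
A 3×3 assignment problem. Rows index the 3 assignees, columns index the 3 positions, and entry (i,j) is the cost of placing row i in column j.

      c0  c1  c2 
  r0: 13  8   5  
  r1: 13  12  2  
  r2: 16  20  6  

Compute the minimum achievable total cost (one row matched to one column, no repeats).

Minimum assignment cost: 26

optimal assignment: row0→col1 (cost 8), row1→col2 (cost 2), row2→col0 (cost 16)
total = 8 + 2 + 16 = 26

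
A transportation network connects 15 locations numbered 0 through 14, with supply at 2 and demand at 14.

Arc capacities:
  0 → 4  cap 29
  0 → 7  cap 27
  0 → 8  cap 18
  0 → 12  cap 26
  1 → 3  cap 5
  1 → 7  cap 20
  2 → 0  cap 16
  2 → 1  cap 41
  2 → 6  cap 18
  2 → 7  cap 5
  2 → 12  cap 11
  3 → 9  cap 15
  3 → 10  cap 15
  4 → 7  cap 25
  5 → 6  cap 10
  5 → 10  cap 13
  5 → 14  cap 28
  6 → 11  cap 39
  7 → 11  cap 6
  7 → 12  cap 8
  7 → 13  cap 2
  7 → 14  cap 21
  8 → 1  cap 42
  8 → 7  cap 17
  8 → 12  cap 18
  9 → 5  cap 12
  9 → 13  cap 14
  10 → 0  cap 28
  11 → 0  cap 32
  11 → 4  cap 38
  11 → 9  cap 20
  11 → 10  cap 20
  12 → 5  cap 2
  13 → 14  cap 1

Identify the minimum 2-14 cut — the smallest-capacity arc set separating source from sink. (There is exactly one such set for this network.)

Min-cut arcs: {(7,14), (9,5), (12,5), (13,14)} (total capacity 36)

augment #1: 2→7→14 push 5
augment #2: 2→0→7→14 push 16
augment #3: 2→12→5→14 push 2
augment #4: 2→1→7→13→14 push 1
augment #5: 2→1→3→9→5→14 push 5
augment #6: 2→6→11→9→5→14 push 7
max flow = 36; residual-reachable set from 2 gives S-side
cut edges (S→T): {(7,14), (9,5), (12,5), (13,14)} total cap 36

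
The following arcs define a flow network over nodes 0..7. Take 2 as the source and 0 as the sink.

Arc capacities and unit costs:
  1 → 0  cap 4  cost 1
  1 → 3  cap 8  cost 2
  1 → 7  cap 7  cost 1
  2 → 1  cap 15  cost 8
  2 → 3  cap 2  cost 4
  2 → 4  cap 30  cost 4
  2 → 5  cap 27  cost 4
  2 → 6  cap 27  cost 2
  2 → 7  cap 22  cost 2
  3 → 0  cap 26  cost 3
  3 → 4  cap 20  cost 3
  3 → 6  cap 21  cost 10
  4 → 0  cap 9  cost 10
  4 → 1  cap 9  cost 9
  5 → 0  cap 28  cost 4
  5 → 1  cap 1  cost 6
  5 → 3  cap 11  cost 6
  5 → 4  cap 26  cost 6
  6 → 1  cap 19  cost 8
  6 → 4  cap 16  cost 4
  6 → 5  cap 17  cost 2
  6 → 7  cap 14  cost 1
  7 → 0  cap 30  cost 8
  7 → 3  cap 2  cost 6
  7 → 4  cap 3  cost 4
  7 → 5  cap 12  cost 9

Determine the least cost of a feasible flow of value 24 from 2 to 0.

Minimum cost for 24 units: 190

shortest-cost path #1: 2→3→0 push 2 @ unit cost 7 (adds 14)
shortest-cost path #2: 2→5→0 push 22 @ unit cost 8 (adds 176)
total cost = 190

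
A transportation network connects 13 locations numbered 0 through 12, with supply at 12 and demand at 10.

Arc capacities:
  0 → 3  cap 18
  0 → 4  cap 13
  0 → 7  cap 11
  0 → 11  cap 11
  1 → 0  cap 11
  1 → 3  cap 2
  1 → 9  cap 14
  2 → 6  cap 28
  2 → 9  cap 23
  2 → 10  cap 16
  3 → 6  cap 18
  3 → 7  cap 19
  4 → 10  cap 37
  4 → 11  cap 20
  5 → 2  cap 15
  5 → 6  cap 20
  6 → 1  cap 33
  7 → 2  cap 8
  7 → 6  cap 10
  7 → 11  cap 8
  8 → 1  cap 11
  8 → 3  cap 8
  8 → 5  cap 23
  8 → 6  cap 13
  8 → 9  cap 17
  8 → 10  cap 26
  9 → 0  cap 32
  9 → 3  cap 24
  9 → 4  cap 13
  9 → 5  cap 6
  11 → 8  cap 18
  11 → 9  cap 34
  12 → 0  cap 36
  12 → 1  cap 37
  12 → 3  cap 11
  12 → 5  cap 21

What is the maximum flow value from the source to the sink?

augment #1: 12→0→4→10 bottleneck 13, total now 13
augment #2: 12→5→2→10 bottleneck 15, total now 28
augment #3: 12→0→7→2→10 bottleneck 1, total now 29
augment #4: 12→0→11→8→10 bottleneck 11, total now 40
augment #5: 12→1→9→4→10 bottleneck 13, total now 53
augment #6: 12→0→7→11→8→10 bottleneck 7, total now 60

Maximum flow value: 60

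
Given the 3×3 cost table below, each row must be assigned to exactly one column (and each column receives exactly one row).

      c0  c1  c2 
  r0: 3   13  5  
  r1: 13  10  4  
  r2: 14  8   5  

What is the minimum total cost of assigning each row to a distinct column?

optimal assignment: row0→col0 (cost 3), row1→col2 (cost 4), row2→col1 (cost 8)
total = 3 + 4 + 8 = 15

Minimum assignment cost: 15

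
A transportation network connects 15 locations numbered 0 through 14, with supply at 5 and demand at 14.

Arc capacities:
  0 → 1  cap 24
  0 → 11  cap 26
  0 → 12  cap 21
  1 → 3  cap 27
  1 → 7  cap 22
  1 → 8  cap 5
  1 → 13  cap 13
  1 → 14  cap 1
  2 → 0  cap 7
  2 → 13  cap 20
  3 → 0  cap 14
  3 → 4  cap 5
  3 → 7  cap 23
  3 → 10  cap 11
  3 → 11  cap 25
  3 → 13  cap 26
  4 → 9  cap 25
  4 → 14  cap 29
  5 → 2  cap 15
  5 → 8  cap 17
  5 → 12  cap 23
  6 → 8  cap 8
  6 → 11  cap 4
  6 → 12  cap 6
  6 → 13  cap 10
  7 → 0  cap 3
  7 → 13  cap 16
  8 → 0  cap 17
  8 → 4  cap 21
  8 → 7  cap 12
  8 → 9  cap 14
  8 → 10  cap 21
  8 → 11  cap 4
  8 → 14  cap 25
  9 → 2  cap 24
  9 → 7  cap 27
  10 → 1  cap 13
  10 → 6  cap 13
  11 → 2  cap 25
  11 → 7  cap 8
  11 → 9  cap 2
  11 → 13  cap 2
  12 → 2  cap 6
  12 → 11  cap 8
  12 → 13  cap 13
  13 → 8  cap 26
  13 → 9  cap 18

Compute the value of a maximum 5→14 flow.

augment #1: 5→8→14 bottleneck 17, total now 17
augment #2: 5→2→0→1→14 bottleneck 1, total now 18
augment #3: 5→2→13→8→14 bottleneck 8, total now 26
augment #4: 5→2→13→8→4→14 bottleneck 6, total now 32
augment #5: 5→12→13→8→4→14 bottleneck 12, total now 44
augment #6: 5→12→2→0→1→3→4→14 bottleneck 5, total now 49
augment #7: 5→12→2→0→1→8→4→14 bottleneck 1, total now 50
augment #8: 5→12→11→7→0→1→8→4→14 bottleneck 2, total now 52

Maximum flow value: 52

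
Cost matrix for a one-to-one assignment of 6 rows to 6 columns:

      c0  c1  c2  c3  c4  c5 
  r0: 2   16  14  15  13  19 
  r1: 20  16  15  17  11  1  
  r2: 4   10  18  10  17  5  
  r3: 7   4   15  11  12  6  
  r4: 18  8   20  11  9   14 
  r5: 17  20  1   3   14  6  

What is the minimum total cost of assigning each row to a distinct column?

optimal assignment: row0→col0 (cost 2), row1→col5 (cost 1), row2→col3 (cost 10), row3→col1 (cost 4), row4→col4 (cost 9), row5→col2 (cost 1)
total = 2 + 1 + 10 + 4 + 9 + 1 = 27

Minimum assignment cost: 27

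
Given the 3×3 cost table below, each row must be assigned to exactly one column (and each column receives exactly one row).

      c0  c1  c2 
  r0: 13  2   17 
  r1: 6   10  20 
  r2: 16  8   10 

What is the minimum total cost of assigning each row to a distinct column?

Minimum assignment cost: 18

optimal assignment: row0→col1 (cost 2), row1→col0 (cost 6), row2→col2 (cost 10)
total = 2 + 6 + 10 = 18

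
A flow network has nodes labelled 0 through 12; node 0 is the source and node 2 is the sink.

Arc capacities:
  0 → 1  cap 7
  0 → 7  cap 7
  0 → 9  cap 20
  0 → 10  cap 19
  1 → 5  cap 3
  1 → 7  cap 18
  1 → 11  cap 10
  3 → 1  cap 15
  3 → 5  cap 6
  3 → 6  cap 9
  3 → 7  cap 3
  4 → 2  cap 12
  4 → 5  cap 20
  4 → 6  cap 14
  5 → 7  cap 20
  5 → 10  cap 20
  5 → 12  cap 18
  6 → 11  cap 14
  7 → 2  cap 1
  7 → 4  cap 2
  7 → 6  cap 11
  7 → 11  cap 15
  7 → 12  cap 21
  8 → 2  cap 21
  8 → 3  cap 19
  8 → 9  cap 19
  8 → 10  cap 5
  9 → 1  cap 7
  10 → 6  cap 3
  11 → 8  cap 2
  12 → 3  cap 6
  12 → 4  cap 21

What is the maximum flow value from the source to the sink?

augment #1: 0→7→2 bottleneck 1, total now 1
augment #2: 0→7→4→2 bottleneck 2, total now 3
augment #3: 0→1→11→8→2 bottleneck 2, total now 5
augment #4: 0→7→12→4→2 bottleneck 4, total now 9
augment #5: 0→1→5→12→4→2 bottleneck 3, total now 12
augment #6: 0→1→7→12→4→2 bottleneck 2, total now 14
augment #7: 0→9→1→7→12→4→2 bottleneck 1, total now 15

Maximum flow value: 15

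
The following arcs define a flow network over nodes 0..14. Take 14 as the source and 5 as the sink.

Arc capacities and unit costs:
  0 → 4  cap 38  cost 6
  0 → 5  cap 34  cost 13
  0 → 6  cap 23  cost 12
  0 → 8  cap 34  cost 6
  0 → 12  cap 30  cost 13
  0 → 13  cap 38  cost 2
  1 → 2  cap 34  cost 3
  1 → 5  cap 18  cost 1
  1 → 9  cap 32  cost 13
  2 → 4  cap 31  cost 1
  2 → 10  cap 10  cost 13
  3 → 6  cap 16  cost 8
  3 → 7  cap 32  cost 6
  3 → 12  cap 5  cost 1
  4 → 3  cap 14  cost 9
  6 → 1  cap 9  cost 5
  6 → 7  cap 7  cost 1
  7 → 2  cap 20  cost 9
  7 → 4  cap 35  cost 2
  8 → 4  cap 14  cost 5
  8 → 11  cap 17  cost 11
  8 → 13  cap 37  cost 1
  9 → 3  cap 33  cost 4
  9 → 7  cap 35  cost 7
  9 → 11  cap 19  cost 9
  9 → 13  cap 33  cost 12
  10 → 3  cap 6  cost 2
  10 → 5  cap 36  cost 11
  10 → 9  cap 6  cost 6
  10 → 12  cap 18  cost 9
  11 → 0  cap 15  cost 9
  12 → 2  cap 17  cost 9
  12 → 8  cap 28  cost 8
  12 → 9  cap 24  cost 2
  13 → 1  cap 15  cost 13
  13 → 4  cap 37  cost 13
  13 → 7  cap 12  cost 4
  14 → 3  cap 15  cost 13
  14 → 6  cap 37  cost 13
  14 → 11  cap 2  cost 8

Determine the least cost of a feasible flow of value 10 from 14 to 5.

Minimum cost for 10 units: 201

shortest-cost path #1: 14→6→1→5 push 9 @ unit cost 19 (adds 171)
shortest-cost path #2: 14→11→0→5 push 1 @ unit cost 30 (adds 30)
total cost = 201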